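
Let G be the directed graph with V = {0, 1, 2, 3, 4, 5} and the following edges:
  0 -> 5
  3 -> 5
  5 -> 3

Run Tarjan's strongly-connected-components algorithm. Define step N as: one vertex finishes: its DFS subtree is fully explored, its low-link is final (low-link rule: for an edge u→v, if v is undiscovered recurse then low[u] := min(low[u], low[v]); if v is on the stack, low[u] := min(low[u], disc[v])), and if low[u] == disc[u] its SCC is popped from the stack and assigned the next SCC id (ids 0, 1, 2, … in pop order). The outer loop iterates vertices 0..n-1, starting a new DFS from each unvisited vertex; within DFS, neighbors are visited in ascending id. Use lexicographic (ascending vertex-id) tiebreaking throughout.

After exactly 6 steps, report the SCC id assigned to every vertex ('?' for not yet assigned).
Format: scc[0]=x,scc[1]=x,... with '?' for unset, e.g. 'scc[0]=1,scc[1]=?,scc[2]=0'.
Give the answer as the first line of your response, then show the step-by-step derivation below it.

scc[0]=1,scc[1]=2,scc[2]=3,scc[3]=0,scc[4]=4,scc[5]=0

step 1: low=(low[0]=0,low[1]=?,low[2]=?,low[3]=1,low[4]=?,low[5]=1); scc=(scc[0]=?,scc[1]=?,scc[2]=?,scc[3]=?,scc[4]=?,scc[5]=?)
step 2: low=(low[0]=0,low[1]=?,low[2]=?,low[3]=1,low[4]=?,low[5]=1); scc=(scc[0]=?,scc[1]=?,scc[2]=?,scc[3]=0,scc[4]=?,scc[5]=0)
step 3: low=(low[0]=0,low[1]=?,low[2]=?,low[3]=1,low[4]=?,low[5]=1); scc=(scc[0]=1,scc[1]=?,scc[2]=?,scc[3]=0,scc[4]=?,scc[5]=0)
step 4: low=(low[0]=0,low[1]=3,low[2]=?,low[3]=1,low[4]=?,low[5]=1); scc=(scc[0]=1,scc[1]=2,scc[2]=?,scc[3]=0,scc[4]=?,scc[5]=0)
step 5: low=(low[0]=0,low[1]=3,low[2]=4,low[3]=1,low[4]=?,low[5]=1); scc=(scc[0]=1,scc[1]=2,scc[2]=3,scc[3]=0,scc[4]=?,scc[5]=0)
step 6: low=(low[0]=0,low[1]=3,low[2]=4,low[3]=1,low[4]=5,low[5]=1); scc=(scc[0]=1,scc[1]=2,scc[2]=3,scc[3]=0,scc[4]=4,scc[5]=0)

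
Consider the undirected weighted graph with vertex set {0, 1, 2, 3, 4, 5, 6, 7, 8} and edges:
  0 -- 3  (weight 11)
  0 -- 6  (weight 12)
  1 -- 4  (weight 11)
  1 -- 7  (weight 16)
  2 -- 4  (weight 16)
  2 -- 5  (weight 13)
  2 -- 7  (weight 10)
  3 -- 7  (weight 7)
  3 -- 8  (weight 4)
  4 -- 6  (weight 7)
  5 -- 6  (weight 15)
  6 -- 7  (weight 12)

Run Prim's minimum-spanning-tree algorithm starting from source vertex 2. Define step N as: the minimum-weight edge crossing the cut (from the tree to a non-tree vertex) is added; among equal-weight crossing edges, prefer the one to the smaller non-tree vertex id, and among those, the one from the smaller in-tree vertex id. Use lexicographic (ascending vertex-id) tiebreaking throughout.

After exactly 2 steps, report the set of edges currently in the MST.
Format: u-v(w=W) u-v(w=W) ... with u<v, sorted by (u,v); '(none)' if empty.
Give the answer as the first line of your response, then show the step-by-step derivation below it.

2-7(w=10) 3-7(w=7)

step 1: add edge 2-7 (w=10); MST = {2-7(w=10)}
step 2: add edge 3-7 (w=7); MST = {2-7(w=10) 3-7(w=7)}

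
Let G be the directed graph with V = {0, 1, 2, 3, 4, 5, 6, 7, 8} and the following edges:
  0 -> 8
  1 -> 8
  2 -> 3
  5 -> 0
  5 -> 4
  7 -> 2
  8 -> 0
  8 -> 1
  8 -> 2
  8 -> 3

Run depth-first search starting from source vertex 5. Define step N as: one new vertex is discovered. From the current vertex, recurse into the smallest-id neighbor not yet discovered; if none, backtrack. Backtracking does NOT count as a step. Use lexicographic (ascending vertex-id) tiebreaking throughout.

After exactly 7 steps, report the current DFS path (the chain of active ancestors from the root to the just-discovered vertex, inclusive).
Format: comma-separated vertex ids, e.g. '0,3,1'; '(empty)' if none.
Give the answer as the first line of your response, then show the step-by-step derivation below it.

5,4

step 1: discover 5; path=5; order=5
step 2: discover 0; path=5>0; order=5,0
step 3: discover 8; path=5>0>8; order=5,0,8
step 4: discover 1; path=5>0>8>1; order=5,0,8,1
step 5: discover 2; path=5>0>8>2; order=5,0,8,1,2
step 6: discover 3; path=5>0>8>2>3; order=5,0,8,1,2,3
step 7: discover 4; path=5>4; order=5,0,8,1,2,3,4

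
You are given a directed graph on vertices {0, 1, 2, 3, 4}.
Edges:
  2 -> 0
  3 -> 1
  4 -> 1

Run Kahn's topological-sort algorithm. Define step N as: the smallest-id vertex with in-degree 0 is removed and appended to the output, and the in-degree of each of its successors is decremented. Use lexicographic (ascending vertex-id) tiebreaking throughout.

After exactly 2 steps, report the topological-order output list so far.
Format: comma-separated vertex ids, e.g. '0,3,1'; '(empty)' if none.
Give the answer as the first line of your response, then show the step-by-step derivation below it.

2,0

step 1: output 2; order=[2]; indeg=(0,2,0,0,0)
step 2: output 0; order=[2,0]; indeg=(0,2,0,0,0)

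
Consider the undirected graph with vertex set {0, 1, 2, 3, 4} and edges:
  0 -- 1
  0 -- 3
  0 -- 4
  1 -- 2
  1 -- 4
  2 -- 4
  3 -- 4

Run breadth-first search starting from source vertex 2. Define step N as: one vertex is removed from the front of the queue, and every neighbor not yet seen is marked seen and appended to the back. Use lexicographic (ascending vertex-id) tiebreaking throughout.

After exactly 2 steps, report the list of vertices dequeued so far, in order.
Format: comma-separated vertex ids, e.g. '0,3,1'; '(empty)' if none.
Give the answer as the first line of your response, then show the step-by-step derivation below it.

2,1

step 1: dequeue 2; queue=[1,4]; order=2
step 2: dequeue 1; queue=[4,0]; order=2,1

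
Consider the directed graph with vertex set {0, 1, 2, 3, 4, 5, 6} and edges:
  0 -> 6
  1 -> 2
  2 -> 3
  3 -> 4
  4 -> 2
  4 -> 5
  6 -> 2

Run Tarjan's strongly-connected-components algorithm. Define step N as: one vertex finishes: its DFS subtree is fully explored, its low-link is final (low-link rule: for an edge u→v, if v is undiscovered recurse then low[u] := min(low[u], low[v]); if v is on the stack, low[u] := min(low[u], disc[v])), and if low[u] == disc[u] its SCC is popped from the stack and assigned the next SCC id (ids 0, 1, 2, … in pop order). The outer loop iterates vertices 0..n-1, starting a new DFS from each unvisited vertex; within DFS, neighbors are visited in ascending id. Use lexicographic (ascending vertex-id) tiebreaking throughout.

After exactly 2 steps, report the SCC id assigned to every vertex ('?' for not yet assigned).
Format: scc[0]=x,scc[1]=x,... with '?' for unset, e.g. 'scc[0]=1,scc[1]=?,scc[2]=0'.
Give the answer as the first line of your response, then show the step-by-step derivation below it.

scc[0]=?,scc[1]=?,scc[2]=?,scc[3]=?,scc[4]=?,scc[5]=0,scc[6]=?

step 1: low=(low[0]=0,low[1]=?,low[2]=2,low[3]=3,low[4]=2,low[5]=5,low[6]=1); scc=(scc[0]=?,scc[1]=?,scc[2]=?,scc[3]=?,scc[4]=?,scc[5]=0,scc[6]=?)
step 2: low=(low[0]=0,low[1]=?,low[2]=2,low[3]=3,low[4]=2,low[5]=5,low[6]=1); scc=(scc[0]=?,scc[1]=?,scc[2]=?,scc[3]=?,scc[4]=?,scc[5]=0,scc[6]=?)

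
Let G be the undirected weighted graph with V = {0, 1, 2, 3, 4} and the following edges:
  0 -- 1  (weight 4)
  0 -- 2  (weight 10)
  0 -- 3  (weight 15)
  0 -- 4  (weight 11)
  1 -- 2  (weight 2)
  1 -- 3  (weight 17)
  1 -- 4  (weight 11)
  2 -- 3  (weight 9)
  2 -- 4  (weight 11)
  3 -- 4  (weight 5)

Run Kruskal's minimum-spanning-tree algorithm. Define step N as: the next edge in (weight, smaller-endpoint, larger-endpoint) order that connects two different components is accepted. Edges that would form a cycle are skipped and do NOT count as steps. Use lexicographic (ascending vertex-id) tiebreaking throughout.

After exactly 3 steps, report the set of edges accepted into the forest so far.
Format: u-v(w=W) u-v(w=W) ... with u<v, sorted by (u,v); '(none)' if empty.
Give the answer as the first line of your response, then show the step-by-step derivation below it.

0-1(w=4) 1-2(w=2) 3-4(w=5)

step 1: add edge 1-2 (w=2); MST = {1-2(w=2)}
step 2: add edge 0-1 (w=4); MST = {0-1(w=4) 1-2(w=2)}
step 3: add edge 3-4 (w=5); MST = {0-1(w=4) 1-2(w=2) 3-4(w=5)}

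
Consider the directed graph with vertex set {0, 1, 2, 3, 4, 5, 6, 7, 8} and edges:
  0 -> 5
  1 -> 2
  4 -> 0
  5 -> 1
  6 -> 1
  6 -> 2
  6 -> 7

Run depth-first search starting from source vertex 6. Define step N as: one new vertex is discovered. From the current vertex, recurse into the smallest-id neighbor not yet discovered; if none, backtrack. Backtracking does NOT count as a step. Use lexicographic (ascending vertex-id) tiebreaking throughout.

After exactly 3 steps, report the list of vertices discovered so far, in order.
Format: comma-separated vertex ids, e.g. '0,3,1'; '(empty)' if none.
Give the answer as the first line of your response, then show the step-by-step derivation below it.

6,1,2

step 1: discover 6; path=6; order=6
step 2: discover 1; path=6>1; order=6,1
step 3: discover 2; path=6>1>2; order=6,1,2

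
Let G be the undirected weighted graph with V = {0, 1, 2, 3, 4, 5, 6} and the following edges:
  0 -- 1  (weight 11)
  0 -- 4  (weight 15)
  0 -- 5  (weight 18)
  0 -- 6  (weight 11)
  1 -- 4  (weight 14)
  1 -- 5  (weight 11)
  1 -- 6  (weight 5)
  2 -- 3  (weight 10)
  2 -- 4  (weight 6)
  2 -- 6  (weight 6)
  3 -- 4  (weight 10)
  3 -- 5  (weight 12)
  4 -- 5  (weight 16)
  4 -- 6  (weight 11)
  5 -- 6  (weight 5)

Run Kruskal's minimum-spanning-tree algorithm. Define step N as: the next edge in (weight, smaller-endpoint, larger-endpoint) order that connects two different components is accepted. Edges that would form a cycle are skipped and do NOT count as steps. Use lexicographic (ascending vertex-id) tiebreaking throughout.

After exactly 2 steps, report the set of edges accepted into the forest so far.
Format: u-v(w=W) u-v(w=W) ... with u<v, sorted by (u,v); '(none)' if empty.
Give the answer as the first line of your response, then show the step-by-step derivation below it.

1-6(w=5) 5-6(w=5)

step 1: add edge 1-6 (w=5); MST = {1-6(w=5)}
step 2: add edge 5-6 (w=5); MST = {1-6(w=5) 5-6(w=5)}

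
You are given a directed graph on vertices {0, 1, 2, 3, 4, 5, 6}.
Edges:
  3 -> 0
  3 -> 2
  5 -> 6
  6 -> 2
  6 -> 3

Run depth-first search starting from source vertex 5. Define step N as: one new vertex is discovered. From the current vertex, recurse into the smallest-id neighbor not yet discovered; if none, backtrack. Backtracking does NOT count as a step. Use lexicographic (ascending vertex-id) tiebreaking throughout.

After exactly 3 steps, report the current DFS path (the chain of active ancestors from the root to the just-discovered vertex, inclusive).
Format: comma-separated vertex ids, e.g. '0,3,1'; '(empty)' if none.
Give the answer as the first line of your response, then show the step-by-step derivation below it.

5,6,2

step 1: discover 5; path=5; order=5
step 2: discover 6; path=5>6; order=5,6
step 3: discover 2; path=5>6>2; order=5,6,2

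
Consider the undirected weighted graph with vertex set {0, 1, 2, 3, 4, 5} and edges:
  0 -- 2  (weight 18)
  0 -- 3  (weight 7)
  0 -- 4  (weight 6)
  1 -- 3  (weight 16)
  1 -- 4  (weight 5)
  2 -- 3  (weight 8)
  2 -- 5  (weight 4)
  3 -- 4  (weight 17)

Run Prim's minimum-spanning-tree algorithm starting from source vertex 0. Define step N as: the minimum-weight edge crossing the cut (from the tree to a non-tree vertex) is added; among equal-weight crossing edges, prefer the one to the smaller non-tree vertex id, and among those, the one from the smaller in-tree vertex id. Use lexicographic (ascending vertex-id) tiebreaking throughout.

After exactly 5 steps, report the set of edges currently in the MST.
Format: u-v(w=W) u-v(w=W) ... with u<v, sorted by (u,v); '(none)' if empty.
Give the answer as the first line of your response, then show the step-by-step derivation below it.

0-3(w=7) 0-4(w=6) 1-4(w=5) 2-3(w=8) 2-5(w=4)

step 1: add edge 0-4 (w=6); MST = {0-4(w=6)}
step 2: add edge 1-4 (w=5); MST = {0-4(w=6) 1-4(w=5)}
step 3: add edge 0-3 (w=7); MST = {0-3(w=7) 0-4(w=6) 1-4(w=5)}
step 4: add edge 2-3 (w=8); MST = {0-3(w=7) 0-4(w=6) 1-4(w=5) 2-3(w=8)}
step 5: add edge 2-5 (w=4); MST = {0-3(w=7) 0-4(w=6) 1-4(w=5) 2-3(w=8) 2-5(w=4)}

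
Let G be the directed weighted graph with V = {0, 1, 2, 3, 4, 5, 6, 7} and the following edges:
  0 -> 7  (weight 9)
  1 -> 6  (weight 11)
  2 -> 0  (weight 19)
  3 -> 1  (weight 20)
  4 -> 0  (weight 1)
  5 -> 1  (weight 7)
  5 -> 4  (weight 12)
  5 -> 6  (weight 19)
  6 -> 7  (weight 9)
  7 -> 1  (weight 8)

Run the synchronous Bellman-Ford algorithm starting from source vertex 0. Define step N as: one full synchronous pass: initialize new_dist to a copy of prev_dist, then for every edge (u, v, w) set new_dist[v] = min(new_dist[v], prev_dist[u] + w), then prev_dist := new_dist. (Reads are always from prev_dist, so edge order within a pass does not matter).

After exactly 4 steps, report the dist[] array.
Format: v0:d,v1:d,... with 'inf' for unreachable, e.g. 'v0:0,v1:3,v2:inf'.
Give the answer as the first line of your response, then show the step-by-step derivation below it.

v0:0,v1:17,v2:inf,v3:inf,v4:inf,v5:inf,v6:28,v7:9

step 1: dist = v0:0,v1:inf,v2:inf,v3:inf,v4:inf,v5:inf,v6:inf,v7:9
step 2: dist = v0:0,v1:17,v2:inf,v3:inf,v4:inf,v5:inf,v6:inf,v7:9
step 3: dist = v0:0,v1:17,v2:inf,v3:inf,v4:inf,v5:inf,v6:28,v7:9
step 4: dist = v0:0,v1:17,v2:inf,v3:inf,v4:inf,v5:inf,v6:28,v7:9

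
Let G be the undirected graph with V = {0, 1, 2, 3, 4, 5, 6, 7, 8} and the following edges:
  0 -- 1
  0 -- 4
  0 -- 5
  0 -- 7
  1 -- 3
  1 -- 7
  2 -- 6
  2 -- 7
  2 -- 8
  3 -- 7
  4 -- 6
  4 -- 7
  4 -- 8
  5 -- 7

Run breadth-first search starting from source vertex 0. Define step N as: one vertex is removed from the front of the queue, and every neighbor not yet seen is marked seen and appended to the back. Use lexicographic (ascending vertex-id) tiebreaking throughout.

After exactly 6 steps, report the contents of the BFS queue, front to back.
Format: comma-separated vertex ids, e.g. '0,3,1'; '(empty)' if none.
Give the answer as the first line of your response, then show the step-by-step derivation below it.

6,8,2

step 1: dequeue 0; queue=[1,4,5,7]; order=0
step 2: dequeue 1; queue=[4,5,7,3]; order=0,1
step 3: dequeue 4; queue=[5,7,3,6,8]; order=0,1,4
step 4: dequeue 5; queue=[7,3,6,8]; order=0,1,4,5
step 5: dequeue 7; queue=[3,6,8,2]; order=0,1,4,5,7
step 6: dequeue 3; queue=[6,8,2]; order=0,1,4,5,7,3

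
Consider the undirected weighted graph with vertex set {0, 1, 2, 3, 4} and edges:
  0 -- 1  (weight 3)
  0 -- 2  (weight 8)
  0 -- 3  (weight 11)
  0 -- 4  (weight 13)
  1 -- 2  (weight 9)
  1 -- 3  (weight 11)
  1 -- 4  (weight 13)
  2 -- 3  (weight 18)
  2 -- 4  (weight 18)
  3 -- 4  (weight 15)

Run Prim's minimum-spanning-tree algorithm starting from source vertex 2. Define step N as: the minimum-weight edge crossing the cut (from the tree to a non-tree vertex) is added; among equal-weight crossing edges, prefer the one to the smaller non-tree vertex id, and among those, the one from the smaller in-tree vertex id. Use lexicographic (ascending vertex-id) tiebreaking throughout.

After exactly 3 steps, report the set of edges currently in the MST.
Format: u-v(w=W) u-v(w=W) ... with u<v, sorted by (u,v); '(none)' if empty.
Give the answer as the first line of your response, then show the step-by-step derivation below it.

0-1(w=3) 0-2(w=8) 0-3(w=11)

step 1: add edge 0-2 (w=8); MST = {0-2(w=8)}
step 2: add edge 0-1 (w=3); MST = {0-1(w=3) 0-2(w=8)}
step 3: add edge 0-3 (w=11); MST = {0-1(w=3) 0-2(w=8) 0-3(w=11)}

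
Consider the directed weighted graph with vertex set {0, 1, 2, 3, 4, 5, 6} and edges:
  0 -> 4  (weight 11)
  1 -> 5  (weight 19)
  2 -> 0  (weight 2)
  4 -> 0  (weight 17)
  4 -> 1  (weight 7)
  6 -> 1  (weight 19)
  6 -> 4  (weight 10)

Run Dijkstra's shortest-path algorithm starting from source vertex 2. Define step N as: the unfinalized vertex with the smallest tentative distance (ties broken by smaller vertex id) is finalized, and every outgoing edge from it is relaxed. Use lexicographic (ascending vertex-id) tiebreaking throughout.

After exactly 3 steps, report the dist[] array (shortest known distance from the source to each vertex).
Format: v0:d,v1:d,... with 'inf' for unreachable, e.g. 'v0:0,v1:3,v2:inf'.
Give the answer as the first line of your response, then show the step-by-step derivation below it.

v0:2,v1:20,v2:0,v3:inf,v4:13,v5:inf,v6:inf

step 1: dist = v0:2,v1:inf,v2:0,v3:inf,v4:inf,v5:inf,v6:inf
step 2: dist = v0:2,v1:inf,v2:0,v3:inf,v4:13,v5:inf,v6:inf
step 3: dist = v0:2,v1:20,v2:0,v3:inf,v4:13,v5:inf,v6:inf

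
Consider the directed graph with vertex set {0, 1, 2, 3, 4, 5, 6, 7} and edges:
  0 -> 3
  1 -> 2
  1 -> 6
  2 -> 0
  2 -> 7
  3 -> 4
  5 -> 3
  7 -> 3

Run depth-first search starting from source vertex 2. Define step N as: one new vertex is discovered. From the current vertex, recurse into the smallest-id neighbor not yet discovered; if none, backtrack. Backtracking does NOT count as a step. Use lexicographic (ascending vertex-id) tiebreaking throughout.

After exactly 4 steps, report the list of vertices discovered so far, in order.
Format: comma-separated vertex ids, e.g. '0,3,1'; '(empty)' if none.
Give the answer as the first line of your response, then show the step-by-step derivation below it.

2,0,3,4

step 1: discover 2; path=2; order=2
step 2: discover 0; path=2>0; order=2,0
step 3: discover 3; path=2>0>3; order=2,0,3
step 4: discover 4; path=2>0>3>4; order=2,0,3,4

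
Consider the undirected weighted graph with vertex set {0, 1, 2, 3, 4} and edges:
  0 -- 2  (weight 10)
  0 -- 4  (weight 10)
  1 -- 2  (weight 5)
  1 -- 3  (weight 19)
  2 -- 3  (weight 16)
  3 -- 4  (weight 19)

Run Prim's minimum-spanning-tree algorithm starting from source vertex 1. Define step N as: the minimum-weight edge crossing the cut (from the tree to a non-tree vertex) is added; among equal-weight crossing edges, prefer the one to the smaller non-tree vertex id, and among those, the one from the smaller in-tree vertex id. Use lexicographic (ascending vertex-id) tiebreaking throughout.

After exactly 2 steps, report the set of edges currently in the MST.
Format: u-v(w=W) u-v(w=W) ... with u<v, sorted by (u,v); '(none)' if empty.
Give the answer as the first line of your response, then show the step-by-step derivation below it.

0-2(w=10) 1-2(w=5)

step 1: add edge 1-2 (w=5); MST = {1-2(w=5)}
step 2: add edge 0-2 (w=10); MST = {0-2(w=10) 1-2(w=5)}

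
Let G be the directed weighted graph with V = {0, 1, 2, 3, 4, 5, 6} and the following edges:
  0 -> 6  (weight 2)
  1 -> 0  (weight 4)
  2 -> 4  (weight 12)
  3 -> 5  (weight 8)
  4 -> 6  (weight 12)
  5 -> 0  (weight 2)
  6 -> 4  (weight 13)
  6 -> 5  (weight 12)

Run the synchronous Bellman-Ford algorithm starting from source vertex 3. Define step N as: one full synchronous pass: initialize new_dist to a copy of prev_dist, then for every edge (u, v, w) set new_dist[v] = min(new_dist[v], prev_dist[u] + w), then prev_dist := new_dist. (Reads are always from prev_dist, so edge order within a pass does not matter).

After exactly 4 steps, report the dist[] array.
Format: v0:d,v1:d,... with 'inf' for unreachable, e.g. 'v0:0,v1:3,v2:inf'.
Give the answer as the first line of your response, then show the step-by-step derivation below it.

v0:10,v1:inf,v2:inf,v3:0,v4:25,v5:8,v6:12

step 1: dist = v0:inf,v1:inf,v2:inf,v3:0,v4:inf,v5:8,v6:inf
step 2: dist = v0:10,v1:inf,v2:inf,v3:0,v4:inf,v5:8,v6:inf
step 3: dist = v0:10,v1:inf,v2:inf,v3:0,v4:inf,v5:8,v6:12
step 4: dist = v0:10,v1:inf,v2:inf,v3:0,v4:25,v5:8,v6:12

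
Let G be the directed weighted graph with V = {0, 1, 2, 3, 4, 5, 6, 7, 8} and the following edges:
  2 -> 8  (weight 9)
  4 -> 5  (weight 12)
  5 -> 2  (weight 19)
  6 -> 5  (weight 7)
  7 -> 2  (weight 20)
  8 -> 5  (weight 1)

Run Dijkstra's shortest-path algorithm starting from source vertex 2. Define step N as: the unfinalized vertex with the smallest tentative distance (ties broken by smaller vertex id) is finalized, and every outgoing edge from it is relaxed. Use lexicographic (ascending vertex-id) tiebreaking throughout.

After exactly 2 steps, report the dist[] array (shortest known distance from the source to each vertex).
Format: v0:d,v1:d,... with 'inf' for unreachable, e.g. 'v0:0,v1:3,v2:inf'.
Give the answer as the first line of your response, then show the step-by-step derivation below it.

v0:inf,v1:inf,v2:0,v3:inf,v4:inf,v5:10,v6:inf,v7:inf,v8:9

step 1: dist = v0:inf,v1:inf,v2:0,v3:inf,v4:inf,v5:inf,v6:inf,v7:inf,v8:9
step 2: dist = v0:inf,v1:inf,v2:0,v3:inf,v4:inf,v5:10,v6:inf,v7:inf,v8:9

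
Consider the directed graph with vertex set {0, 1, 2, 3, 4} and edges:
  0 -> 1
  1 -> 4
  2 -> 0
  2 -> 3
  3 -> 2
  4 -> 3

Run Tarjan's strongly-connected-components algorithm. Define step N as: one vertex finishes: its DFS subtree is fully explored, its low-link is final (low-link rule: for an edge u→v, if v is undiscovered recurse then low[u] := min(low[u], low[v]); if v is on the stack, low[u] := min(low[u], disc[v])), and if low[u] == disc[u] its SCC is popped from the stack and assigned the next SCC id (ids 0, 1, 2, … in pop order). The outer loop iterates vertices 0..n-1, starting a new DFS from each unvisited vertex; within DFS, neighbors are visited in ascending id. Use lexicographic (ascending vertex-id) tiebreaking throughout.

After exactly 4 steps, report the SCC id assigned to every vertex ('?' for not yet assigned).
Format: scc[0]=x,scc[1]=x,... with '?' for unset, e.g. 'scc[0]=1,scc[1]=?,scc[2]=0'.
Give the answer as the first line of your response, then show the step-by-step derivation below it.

scc[0]=?,scc[1]=?,scc[2]=?,scc[3]=?,scc[4]=?

step 1: low=(low[0]=0,low[1]=1,low[2]=0,low[3]=3,low[4]=2); scc=(scc[0]=?,scc[1]=?,scc[2]=?,scc[3]=?,scc[4]=?)
step 2: low=(low[0]=0,low[1]=1,low[2]=0,low[3]=0,low[4]=2); scc=(scc[0]=?,scc[1]=?,scc[2]=?,scc[3]=?,scc[4]=?)
step 3: low=(low[0]=0,low[1]=1,low[2]=0,low[3]=0,low[4]=0); scc=(scc[0]=?,scc[1]=?,scc[2]=?,scc[3]=?,scc[4]=?)
step 4: low=(low[0]=0,low[1]=0,low[2]=0,low[3]=0,low[4]=0); scc=(scc[0]=?,scc[1]=?,scc[2]=?,scc[3]=?,scc[4]=?)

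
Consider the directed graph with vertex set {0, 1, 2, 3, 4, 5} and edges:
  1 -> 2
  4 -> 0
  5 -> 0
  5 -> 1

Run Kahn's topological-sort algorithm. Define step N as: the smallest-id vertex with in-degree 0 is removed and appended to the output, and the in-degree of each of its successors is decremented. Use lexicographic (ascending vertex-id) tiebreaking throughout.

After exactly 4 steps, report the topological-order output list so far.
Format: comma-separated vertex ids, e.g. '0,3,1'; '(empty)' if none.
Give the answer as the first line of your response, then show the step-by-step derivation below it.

3,4,5,0

step 1: output 3; order=[3]; indeg=(2,1,1,0,0,0)
step 2: output 4; order=[3,4]; indeg=(1,1,1,0,0,0)
step 3: output 5; order=[3,4,5]; indeg=(0,0,1,0,0,0)
step 4: output 0; order=[3,4,5,0]; indeg=(0,0,1,0,0,0)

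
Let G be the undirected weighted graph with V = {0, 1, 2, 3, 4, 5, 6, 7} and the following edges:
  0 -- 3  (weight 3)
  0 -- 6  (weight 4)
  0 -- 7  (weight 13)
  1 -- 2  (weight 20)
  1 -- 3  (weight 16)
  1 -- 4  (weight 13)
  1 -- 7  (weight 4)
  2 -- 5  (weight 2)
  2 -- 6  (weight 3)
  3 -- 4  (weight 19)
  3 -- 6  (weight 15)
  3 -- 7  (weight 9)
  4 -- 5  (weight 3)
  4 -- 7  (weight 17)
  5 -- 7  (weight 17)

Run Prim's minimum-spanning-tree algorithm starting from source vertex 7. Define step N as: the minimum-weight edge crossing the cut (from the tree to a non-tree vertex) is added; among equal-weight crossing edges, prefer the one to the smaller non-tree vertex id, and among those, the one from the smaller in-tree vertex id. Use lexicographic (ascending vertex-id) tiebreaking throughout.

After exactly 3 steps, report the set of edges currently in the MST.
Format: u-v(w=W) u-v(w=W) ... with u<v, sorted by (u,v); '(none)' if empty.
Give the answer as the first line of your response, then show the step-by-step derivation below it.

0-3(w=3) 1-7(w=4) 3-7(w=9)

step 1: add edge 1-7 (w=4); MST = {1-7(w=4)}
step 2: add edge 3-7 (w=9); MST = {1-7(w=4) 3-7(w=9)}
step 3: add edge 0-3 (w=3); MST = {0-3(w=3) 1-7(w=4) 3-7(w=9)}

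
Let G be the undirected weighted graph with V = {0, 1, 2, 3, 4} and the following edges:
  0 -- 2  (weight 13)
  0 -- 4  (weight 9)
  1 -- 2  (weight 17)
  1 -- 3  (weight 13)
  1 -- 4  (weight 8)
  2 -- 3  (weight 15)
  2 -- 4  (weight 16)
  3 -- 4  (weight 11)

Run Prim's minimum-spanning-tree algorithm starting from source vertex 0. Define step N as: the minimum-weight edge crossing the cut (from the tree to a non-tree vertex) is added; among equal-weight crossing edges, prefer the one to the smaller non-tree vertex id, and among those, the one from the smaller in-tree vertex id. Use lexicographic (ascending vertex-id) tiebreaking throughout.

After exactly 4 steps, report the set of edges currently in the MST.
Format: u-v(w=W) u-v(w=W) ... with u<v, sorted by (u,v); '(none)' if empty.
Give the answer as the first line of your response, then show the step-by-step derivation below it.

0-2(w=13) 0-4(w=9) 1-4(w=8) 3-4(w=11)

step 1: add edge 0-4 (w=9); MST = {0-4(w=9)}
step 2: add edge 1-4 (w=8); MST = {0-4(w=9) 1-4(w=8)}
step 3: add edge 3-4 (w=11); MST = {0-4(w=9) 1-4(w=8) 3-4(w=11)}
step 4: add edge 0-2 (w=13); MST = {0-2(w=13) 0-4(w=9) 1-4(w=8) 3-4(w=11)}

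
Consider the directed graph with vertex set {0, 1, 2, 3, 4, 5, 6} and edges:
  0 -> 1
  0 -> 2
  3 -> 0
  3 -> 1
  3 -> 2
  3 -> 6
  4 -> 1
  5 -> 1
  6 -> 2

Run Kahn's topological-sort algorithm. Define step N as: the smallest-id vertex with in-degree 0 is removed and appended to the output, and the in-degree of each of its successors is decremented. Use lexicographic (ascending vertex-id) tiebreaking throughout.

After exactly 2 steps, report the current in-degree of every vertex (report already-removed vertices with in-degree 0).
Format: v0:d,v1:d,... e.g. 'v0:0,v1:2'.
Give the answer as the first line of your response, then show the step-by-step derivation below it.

v0:0,v1:2,v2:1,v3:0,v4:0,v5:0,v6:0

step 1: output 3; order=[3]; indeg=(0,3,2,0,0,0,0)
step 2: output 0; order=[3,0]; indeg=(0,2,1,0,0,0,0)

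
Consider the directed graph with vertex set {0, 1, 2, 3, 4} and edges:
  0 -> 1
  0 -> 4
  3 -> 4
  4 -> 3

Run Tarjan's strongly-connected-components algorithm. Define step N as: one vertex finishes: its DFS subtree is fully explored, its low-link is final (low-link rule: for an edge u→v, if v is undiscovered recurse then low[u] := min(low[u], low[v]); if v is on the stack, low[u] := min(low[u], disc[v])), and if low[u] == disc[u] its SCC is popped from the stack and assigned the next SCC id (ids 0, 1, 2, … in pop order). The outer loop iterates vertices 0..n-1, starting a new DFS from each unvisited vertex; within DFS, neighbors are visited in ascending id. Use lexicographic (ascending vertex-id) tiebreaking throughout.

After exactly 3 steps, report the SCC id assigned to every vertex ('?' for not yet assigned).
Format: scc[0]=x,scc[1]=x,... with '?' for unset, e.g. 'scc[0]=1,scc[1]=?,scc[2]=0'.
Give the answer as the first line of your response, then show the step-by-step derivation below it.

scc[0]=?,scc[1]=0,scc[2]=?,scc[3]=1,scc[4]=1

step 1: low=(low[0]=0,low[1]=1,low[2]=?,low[3]=?,low[4]=?); scc=(scc[0]=?,scc[1]=0,scc[2]=?,scc[3]=?,scc[4]=?)
step 2: low=(low[0]=0,low[1]=1,low[2]=?,low[3]=2,low[4]=2); scc=(scc[0]=?,scc[1]=0,scc[2]=?,scc[3]=?,scc[4]=?)
step 3: low=(low[0]=0,low[1]=1,low[2]=?,low[3]=2,low[4]=2); scc=(scc[0]=?,scc[1]=0,scc[2]=?,scc[3]=1,scc[4]=1)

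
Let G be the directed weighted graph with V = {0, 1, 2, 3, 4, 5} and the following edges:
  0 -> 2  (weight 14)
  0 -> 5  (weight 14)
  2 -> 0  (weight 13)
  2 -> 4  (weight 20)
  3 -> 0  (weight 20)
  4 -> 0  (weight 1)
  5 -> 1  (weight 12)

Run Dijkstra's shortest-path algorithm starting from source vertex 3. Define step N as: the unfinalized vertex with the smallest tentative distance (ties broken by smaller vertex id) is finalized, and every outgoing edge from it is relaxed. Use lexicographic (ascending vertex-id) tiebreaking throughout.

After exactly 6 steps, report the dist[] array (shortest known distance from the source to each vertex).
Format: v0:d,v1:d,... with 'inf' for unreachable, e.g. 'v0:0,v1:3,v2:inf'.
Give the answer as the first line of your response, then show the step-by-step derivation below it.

v0:20,v1:46,v2:34,v3:0,v4:54,v5:34

step 1: dist = v0:20,v1:inf,v2:inf,v3:0,v4:inf,v5:inf
step 2: dist = v0:20,v1:inf,v2:34,v3:0,v4:inf,v5:34
step 3: dist = v0:20,v1:inf,v2:34,v3:0,v4:54,v5:34
step 4: dist = v0:20,v1:46,v2:34,v3:0,v4:54,v5:34
step 5: dist = v0:20,v1:46,v2:34,v3:0,v4:54,v5:34
step 6: dist = v0:20,v1:46,v2:34,v3:0,v4:54,v5:34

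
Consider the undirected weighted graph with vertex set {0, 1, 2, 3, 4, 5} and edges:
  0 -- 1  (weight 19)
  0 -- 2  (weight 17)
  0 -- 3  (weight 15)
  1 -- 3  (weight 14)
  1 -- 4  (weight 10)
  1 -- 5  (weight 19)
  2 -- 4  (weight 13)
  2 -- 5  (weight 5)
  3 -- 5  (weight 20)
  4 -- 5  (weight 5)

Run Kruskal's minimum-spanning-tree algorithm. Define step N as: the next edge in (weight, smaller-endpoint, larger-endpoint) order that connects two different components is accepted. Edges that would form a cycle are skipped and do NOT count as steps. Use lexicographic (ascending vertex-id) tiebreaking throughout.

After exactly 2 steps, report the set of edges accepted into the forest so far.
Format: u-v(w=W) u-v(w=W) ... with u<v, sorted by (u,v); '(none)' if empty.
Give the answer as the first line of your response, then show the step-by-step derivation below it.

2-5(w=5) 4-5(w=5)

step 1: add edge 2-5 (w=5); MST = {2-5(w=5)}
step 2: add edge 4-5 (w=5); MST = {2-5(w=5) 4-5(w=5)}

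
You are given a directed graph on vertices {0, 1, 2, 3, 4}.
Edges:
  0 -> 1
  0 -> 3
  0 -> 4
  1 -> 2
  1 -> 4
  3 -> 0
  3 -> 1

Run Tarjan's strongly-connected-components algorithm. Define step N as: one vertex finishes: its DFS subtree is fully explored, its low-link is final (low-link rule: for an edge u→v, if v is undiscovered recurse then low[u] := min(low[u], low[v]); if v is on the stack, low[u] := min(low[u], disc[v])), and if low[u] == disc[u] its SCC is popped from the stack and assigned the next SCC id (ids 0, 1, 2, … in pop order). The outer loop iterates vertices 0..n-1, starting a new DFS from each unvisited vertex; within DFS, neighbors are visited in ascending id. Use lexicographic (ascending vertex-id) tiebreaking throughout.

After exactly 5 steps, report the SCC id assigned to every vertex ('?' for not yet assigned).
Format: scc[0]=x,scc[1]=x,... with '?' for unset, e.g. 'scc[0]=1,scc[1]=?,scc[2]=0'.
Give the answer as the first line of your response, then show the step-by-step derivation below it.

scc[0]=3,scc[1]=2,scc[2]=0,scc[3]=3,scc[4]=1

step 1: low=(low[0]=0,low[1]=1,low[2]=2,low[3]=?,low[4]=?); scc=(scc[0]=?,scc[1]=?,scc[2]=0,scc[3]=?,scc[4]=?)
step 2: low=(low[0]=0,low[1]=1,low[2]=2,low[3]=?,low[4]=3); scc=(scc[0]=?,scc[1]=?,scc[2]=0,scc[3]=?,scc[4]=1)
step 3: low=(low[0]=0,low[1]=1,low[2]=2,low[3]=?,low[4]=3); scc=(scc[0]=?,scc[1]=2,scc[2]=0,scc[3]=?,scc[4]=1)
step 4: low=(low[0]=0,low[1]=1,low[2]=2,low[3]=0,low[4]=3); scc=(scc[0]=?,scc[1]=2,scc[2]=0,scc[3]=?,scc[4]=1)
step 5: low=(low[0]=0,low[1]=1,low[2]=2,low[3]=0,low[4]=3); scc=(scc[0]=3,scc[1]=2,scc[2]=0,scc[3]=3,scc[4]=1)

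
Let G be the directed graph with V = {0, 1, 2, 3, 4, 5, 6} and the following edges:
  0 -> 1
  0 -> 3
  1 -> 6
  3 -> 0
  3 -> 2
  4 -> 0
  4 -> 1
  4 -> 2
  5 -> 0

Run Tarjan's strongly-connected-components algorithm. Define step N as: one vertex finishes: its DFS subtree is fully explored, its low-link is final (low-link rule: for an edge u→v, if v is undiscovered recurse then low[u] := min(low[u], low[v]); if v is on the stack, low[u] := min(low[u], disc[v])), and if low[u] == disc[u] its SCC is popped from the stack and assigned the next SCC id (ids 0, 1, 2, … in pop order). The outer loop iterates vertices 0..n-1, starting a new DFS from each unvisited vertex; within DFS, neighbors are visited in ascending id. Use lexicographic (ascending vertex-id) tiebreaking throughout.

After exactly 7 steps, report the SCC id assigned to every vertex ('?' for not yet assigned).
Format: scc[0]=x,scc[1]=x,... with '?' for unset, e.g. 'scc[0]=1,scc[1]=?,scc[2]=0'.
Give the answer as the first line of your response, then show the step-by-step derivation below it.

scc[0]=3,scc[1]=1,scc[2]=2,scc[3]=3,scc[4]=4,scc[5]=5,scc[6]=0

step 1: low=(low[0]=0,low[1]=1,low[2]=?,low[3]=?,low[4]=?,low[5]=?,low[6]=2); scc=(scc[0]=?,scc[1]=?,scc[2]=?,scc[3]=?,scc[4]=?,scc[5]=?,scc[6]=0)
step 2: low=(low[0]=0,low[1]=1,low[2]=?,low[3]=?,low[4]=?,low[5]=?,low[6]=2); scc=(scc[0]=?,scc[1]=1,scc[2]=?,scc[3]=?,scc[4]=?,scc[5]=?,scc[6]=0)
step 3: low=(low[0]=0,low[1]=1,low[2]=4,low[3]=0,low[4]=?,low[5]=?,low[6]=2); scc=(scc[0]=?,scc[1]=1,scc[2]=2,scc[3]=?,scc[4]=?,scc[5]=?,scc[6]=0)
step 4: low=(low[0]=0,low[1]=1,low[2]=4,low[3]=0,low[4]=?,low[5]=?,low[6]=2); scc=(scc[0]=?,scc[1]=1,scc[2]=2,scc[3]=?,scc[4]=?,scc[5]=?,scc[6]=0)
step 5: low=(low[0]=0,low[1]=1,low[2]=4,low[3]=0,low[4]=?,low[5]=?,low[6]=2); scc=(scc[0]=3,scc[1]=1,scc[2]=2,scc[3]=3,scc[4]=?,scc[5]=?,scc[6]=0)
step 6: low=(low[0]=0,low[1]=1,low[2]=4,low[3]=0,low[4]=5,low[5]=?,low[6]=2); scc=(scc[0]=3,scc[1]=1,scc[2]=2,scc[3]=3,scc[4]=4,scc[5]=?,scc[6]=0)
step 7: low=(low[0]=0,low[1]=1,low[2]=4,low[3]=0,low[4]=5,low[5]=6,low[6]=2); scc=(scc[0]=3,scc[1]=1,scc[2]=2,scc[3]=3,scc[4]=4,scc[5]=5,scc[6]=0)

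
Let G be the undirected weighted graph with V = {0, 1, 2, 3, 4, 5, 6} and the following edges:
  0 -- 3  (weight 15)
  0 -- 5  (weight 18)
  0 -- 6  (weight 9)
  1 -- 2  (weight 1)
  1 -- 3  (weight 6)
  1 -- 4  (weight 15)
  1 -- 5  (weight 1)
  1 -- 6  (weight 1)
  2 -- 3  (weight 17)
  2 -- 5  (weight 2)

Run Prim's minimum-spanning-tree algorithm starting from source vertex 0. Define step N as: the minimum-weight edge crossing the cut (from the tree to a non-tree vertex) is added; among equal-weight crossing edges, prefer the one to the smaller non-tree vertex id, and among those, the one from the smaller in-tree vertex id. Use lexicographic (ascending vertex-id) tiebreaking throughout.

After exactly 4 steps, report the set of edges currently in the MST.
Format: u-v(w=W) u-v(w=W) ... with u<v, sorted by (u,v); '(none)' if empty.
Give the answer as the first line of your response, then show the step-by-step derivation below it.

0-6(w=9) 1-2(w=1) 1-5(w=1) 1-6(w=1)

step 1: add edge 0-6 (w=9); MST = {0-6(w=9)}
step 2: add edge 1-6 (w=1); MST = {0-6(w=9) 1-6(w=1)}
step 3: add edge 1-2 (w=1); MST = {0-6(w=9) 1-2(w=1) 1-6(w=1)}
step 4: add edge 1-5 (w=1); MST = {0-6(w=9) 1-2(w=1) 1-5(w=1) 1-6(w=1)}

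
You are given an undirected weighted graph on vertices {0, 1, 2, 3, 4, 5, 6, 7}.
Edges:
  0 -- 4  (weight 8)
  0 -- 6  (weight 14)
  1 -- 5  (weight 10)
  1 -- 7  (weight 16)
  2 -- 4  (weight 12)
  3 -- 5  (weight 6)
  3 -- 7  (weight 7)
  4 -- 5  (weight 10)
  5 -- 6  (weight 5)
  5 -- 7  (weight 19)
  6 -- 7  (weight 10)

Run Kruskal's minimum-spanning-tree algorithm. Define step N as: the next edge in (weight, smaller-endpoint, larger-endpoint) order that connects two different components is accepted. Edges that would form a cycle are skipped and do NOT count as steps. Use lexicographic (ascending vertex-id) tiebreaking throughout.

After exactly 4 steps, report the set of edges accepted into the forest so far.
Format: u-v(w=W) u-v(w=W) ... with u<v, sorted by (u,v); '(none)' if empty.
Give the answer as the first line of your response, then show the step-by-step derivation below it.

0-4(w=8) 3-5(w=6) 3-7(w=7) 5-6(w=5)

step 1: add edge 5-6 (w=5); MST = {5-6(w=5)}
step 2: add edge 3-5 (w=6); MST = {3-5(w=6) 5-6(w=5)}
step 3: add edge 3-7 (w=7); MST = {3-5(w=6) 3-7(w=7) 5-6(w=5)}
step 4: add edge 0-4 (w=8); MST = {0-4(w=8) 3-5(w=6) 3-7(w=7) 5-6(w=5)}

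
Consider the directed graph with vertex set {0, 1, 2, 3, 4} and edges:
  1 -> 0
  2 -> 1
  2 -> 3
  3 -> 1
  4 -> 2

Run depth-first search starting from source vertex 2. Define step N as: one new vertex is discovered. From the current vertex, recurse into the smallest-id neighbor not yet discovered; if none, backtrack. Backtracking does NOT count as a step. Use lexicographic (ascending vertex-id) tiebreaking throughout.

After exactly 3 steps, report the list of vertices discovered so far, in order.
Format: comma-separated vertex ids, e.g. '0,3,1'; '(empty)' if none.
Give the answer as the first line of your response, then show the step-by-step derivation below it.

2,1,0

step 1: discover 2; path=2; order=2
step 2: discover 1; path=2>1; order=2,1
step 3: discover 0; path=2>1>0; order=2,1,0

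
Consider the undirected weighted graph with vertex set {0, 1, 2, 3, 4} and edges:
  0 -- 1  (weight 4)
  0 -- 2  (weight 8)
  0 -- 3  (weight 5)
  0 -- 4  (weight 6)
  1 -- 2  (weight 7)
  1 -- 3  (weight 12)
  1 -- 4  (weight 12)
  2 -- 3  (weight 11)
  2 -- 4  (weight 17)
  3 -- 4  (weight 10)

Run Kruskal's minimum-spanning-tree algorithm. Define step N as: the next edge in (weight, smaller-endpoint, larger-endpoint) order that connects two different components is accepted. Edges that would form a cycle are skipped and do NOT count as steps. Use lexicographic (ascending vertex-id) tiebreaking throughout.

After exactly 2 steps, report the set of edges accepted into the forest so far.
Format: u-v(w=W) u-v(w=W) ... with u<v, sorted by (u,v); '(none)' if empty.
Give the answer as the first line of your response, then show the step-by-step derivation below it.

0-1(w=4) 0-3(w=5)

step 1: add edge 0-1 (w=4); MST = {0-1(w=4)}
step 2: add edge 0-3 (w=5); MST = {0-1(w=4) 0-3(w=5)}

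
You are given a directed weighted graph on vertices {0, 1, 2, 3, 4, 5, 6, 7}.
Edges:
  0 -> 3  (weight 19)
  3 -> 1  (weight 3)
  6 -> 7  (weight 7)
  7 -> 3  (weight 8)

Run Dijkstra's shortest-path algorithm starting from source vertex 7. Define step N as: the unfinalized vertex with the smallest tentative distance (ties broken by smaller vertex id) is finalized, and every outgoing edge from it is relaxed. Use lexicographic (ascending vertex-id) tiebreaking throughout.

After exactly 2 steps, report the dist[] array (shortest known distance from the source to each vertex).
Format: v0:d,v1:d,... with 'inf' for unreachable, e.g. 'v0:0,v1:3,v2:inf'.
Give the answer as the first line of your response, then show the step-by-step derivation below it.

v0:inf,v1:11,v2:inf,v3:8,v4:inf,v5:inf,v6:inf,v7:0

step 1: dist = v0:inf,v1:inf,v2:inf,v3:8,v4:inf,v5:inf,v6:inf,v7:0
step 2: dist = v0:inf,v1:11,v2:inf,v3:8,v4:inf,v5:inf,v6:inf,v7:0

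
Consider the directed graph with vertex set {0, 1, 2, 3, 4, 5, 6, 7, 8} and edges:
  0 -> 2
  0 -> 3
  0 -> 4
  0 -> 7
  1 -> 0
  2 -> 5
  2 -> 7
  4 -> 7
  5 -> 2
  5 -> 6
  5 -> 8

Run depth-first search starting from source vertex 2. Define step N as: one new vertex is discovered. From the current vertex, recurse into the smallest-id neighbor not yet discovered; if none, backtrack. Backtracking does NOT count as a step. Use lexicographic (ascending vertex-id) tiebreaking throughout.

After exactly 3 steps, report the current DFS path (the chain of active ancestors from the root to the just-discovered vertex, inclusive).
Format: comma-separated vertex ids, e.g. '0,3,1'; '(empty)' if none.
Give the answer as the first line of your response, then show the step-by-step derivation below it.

2,5,6

step 1: discover 2; path=2; order=2
step 2: discover 5; path=2>5; order=2,5
step 3: discover 6; path=2>5>6; order=2,5,6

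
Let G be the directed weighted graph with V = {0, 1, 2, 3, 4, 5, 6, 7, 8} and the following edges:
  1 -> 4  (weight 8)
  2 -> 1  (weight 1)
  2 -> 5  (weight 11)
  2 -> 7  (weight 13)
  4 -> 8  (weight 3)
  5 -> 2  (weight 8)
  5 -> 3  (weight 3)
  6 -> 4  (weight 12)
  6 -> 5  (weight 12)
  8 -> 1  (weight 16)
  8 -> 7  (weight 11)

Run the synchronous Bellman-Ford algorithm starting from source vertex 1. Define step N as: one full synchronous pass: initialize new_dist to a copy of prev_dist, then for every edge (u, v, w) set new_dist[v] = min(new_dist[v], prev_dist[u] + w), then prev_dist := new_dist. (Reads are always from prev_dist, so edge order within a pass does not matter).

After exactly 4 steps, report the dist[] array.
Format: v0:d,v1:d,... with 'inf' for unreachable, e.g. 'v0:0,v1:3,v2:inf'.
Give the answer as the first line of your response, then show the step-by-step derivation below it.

v0:inf,v1:0,v2:inf,v3:inf,v4:8,v5:inf,v6:inf,v7:22,v8:11

step 1: dist = v0:inf,v1:0,v2:inf,v3:inf,v4:8,v5:inf,v6:inf,v7:inf,v8:inf
step 2: dist = v0:inf,v1:0,v2:inf,v3:inf,v4:8,v5:inf,v6:inf,v7:inf,v8:11
step 3: dist = v0:inf,v1:0,v2:inf,v3:inf,v4:8,v5:inf,v6:inf,v7:22,v8:11
step 4: dist = v0:inf,v1:0,v2:inf,v3:inf,v4:8,v5:inf,v6:inf,v7:22,v8:11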